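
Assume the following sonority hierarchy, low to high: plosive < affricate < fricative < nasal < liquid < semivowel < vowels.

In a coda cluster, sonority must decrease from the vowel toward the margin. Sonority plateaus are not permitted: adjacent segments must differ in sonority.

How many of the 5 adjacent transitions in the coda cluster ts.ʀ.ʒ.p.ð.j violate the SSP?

3

/ts/ is an affricate (sonority 2).
/ʀ/ is a liquid (sonority 5).
/ʒ/ is a fricative (sonority 3).
/p/ is a plosive (sonority 1).
/ð/ is a fricative (sonority 3).
/j/ is a semivowel (sonority 6).
/ts/→/ʀ/: 2→5 (does not fall) — violation.
/ʀ/→/ʒ/: 5→3 (falls) — ok.
/ʒ/→/p/: 3→1 (falls) — ok.
/p/→/ð/: 1→3 (does not fall) — violation.
/ð/→/j/: 3→6 (does not fall) — violation.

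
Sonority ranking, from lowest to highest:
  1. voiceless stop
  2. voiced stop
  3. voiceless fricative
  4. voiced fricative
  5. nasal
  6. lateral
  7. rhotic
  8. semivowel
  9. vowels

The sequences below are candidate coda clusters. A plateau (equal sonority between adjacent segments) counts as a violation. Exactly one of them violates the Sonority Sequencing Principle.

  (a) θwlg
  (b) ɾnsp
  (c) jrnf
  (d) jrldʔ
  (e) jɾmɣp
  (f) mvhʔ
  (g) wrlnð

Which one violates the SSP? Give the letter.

(a) 3-8-6-2 → violates
(b) 7-5-3-1 → obeys
(c) 8-7-5-3 → obeys
(d) 8-7-6-2-1 → obeys
(e) 8-7-5-4-1 → obeys
(f) 5-4-3-1 → obeys
(g) 8-7-6-5-4 → obeys

a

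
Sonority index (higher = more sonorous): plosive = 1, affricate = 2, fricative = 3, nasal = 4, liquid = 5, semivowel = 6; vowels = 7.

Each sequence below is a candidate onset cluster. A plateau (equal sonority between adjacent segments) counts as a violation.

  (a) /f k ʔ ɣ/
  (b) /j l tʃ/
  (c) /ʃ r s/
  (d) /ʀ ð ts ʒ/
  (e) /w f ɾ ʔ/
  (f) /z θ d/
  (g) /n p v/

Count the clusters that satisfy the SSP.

0

(a) 3-1-1-3 → violates
(b) 6-5-2 → violates
(c) 3-5-3 → violates
(d) 5-3-2-3 → violates
(e) 6-3-5-1 → violates
(f) 3-3-1 → violates
(g) 4-1-3 → violates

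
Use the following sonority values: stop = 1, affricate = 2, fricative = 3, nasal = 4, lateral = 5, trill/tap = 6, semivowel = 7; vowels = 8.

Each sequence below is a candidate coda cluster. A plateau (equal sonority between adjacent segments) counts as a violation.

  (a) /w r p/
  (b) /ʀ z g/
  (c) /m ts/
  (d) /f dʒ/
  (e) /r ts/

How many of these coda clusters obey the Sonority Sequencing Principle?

(a) /w r p/: profile 7-6-1 — obeys.
(b) /ʀ z g/: profile 6-3-1 — obeys.
(c) /m ts/: profile 4-2 — obeys.
(d) /f dʒ/: profile 3-2 — obeys.
(e) /r ts/: profile 6-2 — obeys.

5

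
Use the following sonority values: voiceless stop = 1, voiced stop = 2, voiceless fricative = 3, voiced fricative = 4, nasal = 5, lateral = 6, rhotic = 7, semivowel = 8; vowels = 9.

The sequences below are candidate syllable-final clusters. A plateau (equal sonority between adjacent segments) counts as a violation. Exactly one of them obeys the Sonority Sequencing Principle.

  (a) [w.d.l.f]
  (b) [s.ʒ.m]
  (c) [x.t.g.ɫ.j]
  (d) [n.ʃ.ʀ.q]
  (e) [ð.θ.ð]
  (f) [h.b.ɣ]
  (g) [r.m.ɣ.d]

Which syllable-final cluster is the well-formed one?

g

(a) 8-2-6-3 → violates
(b) 3-4-5 → violates
(c) 3-1-2-6-8 → violates
(d) 5-3-7-1 → violates
(e) 4-3-4 → violates
(f) 3-2-4 → violates
(g) 7-5-4-2 → obeys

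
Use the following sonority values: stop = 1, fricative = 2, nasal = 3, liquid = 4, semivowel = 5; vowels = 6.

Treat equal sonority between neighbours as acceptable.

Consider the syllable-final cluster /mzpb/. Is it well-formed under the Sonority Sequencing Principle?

/m/ is a nasal (sonority 3).
/z/ is a fricative (sonority 2).
/p/ is a stop (sonority 1).
/b/ is a stop (sonority 1).
The profile 3-2-1-1 is non-increasing (plateaus allowed), so the syllable-final cluster satisfies the SSP.

yes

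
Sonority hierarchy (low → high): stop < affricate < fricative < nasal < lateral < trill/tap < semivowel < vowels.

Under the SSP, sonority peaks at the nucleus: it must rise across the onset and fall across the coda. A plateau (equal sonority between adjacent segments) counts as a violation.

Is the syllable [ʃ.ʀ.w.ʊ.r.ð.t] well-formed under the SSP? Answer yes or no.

Onset: /ʃ/ is a fricative (sonority 3), /ʀ/ is a trill/tap (sonority 6), /w/ is a semivowel (sonority 7); then the nucleus /ʊ/ (sonority 8).
Onset profile 3-6-7-8 — rises to the nucleus.
Coda: /r/ is a trill/tap (sonority 6), /ð/ is a fricative (sonority 3), /t/ is a stop (sonority 1).
Coda profile 8-6-3-1 — falls from the nucleus.

yes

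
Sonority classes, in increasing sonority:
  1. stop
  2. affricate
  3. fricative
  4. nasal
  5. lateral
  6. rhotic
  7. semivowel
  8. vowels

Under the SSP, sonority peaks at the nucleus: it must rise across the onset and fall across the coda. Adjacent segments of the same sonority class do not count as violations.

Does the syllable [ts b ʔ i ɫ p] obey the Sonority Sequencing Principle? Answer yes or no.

Onset: /ts/ is an affricate (sonority 2), /b/ is a stop (sonority 1), /ʔ/ is a stop (sonority 1); then the nucleus /i/ (sonority 8).
Onset profile 2-1-1-8 — does not rise throughout.
Coda: /ɫ/ is a lateral (sonority 5), /p/ is a stop (sonority 1).
Coda profile 8-5-1 — falls from the nucleus.

no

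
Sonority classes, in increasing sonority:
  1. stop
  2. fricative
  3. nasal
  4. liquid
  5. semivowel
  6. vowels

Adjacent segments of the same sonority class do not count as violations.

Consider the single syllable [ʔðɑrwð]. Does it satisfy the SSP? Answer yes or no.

no

Onset: /ʔ/ is a stop (sonority 1), /ð/ is a fricative (sonority 2); then the nucleus /ɑ/ (sonority 6).
Onset profile 1-2-6 — rises to the nucleus.
Coda: /r/ is a liquid (sonority 4), /w/ is a semivowel (sonority 5), /ð/ is a fricative (sonority 2).
Coda profile 6-4-5-2 — does not fall throughout.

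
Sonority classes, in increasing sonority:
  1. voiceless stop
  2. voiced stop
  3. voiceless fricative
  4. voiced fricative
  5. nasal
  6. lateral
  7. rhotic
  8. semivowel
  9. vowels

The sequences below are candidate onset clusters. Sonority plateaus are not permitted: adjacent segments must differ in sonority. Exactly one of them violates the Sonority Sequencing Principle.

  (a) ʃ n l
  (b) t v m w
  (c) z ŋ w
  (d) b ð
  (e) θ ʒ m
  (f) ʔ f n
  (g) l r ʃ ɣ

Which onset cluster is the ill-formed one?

(a) ʃ n l: profile 3-5-6 — obeys.
(b) t v m w: profile 1-4-5-8 — obeys.
(c) z ŋ w: profile 4-5-8 — obeys.
(d) b ð: profile 2-4 — obeys.
(e) θ ʒ m: profile 3-4-5 — obeys.
(f) ʔ f n: profile 1-3-5 — obeys.
(g) l r ʃ ɣ: profile 6-7-3-4 — violates.

g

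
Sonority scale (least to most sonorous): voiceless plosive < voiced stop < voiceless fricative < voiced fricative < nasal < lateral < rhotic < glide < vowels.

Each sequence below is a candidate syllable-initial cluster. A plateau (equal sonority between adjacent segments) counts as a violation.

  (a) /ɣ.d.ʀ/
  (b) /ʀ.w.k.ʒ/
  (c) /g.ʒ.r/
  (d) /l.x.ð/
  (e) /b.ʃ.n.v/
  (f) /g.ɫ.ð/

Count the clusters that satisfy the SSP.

(a) /ɣ.d.ʀ/: profile 4-2-7 — violates.
(b) /ʀ.w.k.ʒ/: profile 7-8-1-4 — violates.
(c) /g.ʒ.r/: profile 2-4-7 — obeys.
(d) /l.x.ð/: profile 6-3-4 — violates.
(e) /b.ʃ.n.v/: profile 2-3-5-4 — violates.
(f) /g.ɫ.ð/: profile 2-6-4 — violates.

1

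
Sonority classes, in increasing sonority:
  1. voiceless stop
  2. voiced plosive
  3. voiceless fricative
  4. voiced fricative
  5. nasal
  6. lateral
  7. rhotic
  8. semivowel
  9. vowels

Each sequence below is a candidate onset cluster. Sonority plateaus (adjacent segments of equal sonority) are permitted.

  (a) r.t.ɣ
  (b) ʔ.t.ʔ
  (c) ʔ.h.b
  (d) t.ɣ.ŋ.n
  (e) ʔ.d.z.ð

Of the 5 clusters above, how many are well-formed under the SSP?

3

(a) r.t.ɣ: profile 7-1-4 — violates.
(b) ʔ.t.ʔ: profile 1-1-1 — obeys.
(c) ʔ.h.b: profile 1-3-2 — violates.
(d) t.ɣ.ŋ.n: profile 1-4-5-5 — obeys.
(e) ʔ.d.z.ð: profile 1-2-4-4 — obeys.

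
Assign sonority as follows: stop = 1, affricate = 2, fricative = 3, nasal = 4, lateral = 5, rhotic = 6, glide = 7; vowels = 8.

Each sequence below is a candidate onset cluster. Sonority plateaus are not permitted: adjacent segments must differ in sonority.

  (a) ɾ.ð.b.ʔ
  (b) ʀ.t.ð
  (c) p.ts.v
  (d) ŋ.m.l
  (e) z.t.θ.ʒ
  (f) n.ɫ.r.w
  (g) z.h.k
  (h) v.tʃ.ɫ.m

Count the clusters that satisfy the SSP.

(a) sonority 6-3-1-1: ill-formed.
(b) sonority 6-1-3: ill-formed.
(c) sonority 1-2-3: well-formed.
(d) sonority 4-4-5: ill-formed.
(e) sonority 3-1-3-3: ill-formed.
(f) sonority 4-5-6-7: well-formed.
(g) sonority 3-3-1: ill-formed.
(h) sonority 3-2-5-4: ill-formed.

2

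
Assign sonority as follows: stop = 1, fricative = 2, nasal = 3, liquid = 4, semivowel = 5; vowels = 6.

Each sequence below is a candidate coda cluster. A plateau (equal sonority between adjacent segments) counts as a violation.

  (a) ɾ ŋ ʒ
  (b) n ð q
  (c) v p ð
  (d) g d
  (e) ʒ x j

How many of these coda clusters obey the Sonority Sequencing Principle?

(a) ɾ ŋ ʒ: profile 4-3-2 — obeys.
(b) n ð q: profile 3-2-1 — obeys.
(c) v p ð: profile 2-1-2 — violates.
(d) g d: profile 1-1 — violates.
(e) ʒ x j: profile 2-2-5 — violates.

2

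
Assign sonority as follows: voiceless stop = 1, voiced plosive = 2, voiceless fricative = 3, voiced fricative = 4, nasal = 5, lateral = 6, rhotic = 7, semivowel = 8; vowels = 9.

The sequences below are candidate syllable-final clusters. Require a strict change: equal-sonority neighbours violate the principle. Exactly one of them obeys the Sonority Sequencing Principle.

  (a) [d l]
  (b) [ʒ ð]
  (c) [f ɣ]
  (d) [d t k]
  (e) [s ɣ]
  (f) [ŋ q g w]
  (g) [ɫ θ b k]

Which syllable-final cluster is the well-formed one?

g

(a) 2-6 → violates
(b) 4-4 → violates
(c) 3-4 → violates
(d) 2-1-1 → violates
(e) 3-4 → violates
(f) 5-1-2-8 → violates
(g) 6-3-2-1 → obeys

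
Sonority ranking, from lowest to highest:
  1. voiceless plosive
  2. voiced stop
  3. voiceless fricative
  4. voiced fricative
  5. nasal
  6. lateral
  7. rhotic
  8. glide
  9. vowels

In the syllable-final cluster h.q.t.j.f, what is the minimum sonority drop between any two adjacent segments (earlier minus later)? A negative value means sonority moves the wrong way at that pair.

-7

/h/ is a voiceless fricative (sonority 3).
/q/ is a voiceless plosive (sonority 1).
/t/ is a voiceless plosive (sonority 1).
/j/ is a glide (sonority 8).
/f/ is a voiceless fricative (sonority 3).
/h/→/q/: change +2.
/q/→/t/: change +0.
/t/→/j/: change -7.
/j/→/f/: change +5.
Minimum = -7.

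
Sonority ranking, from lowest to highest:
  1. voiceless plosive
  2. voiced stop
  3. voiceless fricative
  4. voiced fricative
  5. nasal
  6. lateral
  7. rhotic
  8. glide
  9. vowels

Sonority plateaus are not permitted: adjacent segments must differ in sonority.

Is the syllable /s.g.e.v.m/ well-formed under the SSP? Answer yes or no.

no

Onset: /s/ is a voiceless fricative (sonority 3), /g/ is a voiced stop (sonority 2); then the nucleus /e/ (sonority 9).
Onset profile 3-2-9 — does not strictly rise throughout.
Coda: /v/ is a voiced fricative (sonority 4), /m/ is a nasal (sonority 5).
Coda profile 9-4-5 — does not strictly fall throughout.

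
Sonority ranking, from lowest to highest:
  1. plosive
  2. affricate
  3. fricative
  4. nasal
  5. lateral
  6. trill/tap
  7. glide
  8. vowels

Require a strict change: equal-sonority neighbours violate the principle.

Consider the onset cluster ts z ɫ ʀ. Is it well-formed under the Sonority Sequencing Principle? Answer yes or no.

/ts/: affricate = 2.
/z/: fricative = 3.
/ɫ/: lateral = 5.
/ʀ/: trill/tap = 6.
The profile 2-3-5-6 strictly rises, so the onset cluster satisfies the SSP.

yes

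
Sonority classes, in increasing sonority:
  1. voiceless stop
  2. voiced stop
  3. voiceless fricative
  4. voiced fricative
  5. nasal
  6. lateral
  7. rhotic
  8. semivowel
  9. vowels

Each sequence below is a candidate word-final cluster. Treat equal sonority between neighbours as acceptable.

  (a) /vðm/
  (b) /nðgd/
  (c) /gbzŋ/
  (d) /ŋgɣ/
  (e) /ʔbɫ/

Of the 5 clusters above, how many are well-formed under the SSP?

1

(a) sonority 4-4-5: ill-formed.
(b) sonority 5-4-2-2: well-formed.
(c) sonority 2-2-4-5: ill-formed.
(d) sonority 5-2-4: ill-formed.
(e) sonority 1-2-6: ill-formed.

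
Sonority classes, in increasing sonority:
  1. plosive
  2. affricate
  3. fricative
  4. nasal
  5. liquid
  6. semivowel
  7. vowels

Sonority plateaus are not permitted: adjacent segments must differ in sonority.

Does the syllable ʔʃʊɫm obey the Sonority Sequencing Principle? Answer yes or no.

yes

Onset: /ʔ/ is a plosive (sonority 1), /ʃ/ is a fricative (sonority 3); then the nucleus /ʊ/ (sonority 7).
Onset profile 1-3-7 — rises to the nucleus.
Coda: /ɫ/ is a liquid (sonority 5), /m/ is a nasal (sonority 4).
Coda profile 7-5-4 — falls from the nucleus.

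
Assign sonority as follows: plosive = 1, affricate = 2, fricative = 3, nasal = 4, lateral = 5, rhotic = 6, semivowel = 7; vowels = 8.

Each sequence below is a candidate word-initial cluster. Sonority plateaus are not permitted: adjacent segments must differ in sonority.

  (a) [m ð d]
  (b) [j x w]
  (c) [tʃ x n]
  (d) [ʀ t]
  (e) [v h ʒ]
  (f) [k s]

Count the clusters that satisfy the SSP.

2

(a) sonority 4-3-1: ill-formed.
(b) sonority 7-3-7: ill-formed.
(c) sonority 2-3-4: well-formed.
(d) sonority 6-1: ill-formed.
(e) sonority 3-3-3: ill-formed.
(f) sonority 1-3: well-formed.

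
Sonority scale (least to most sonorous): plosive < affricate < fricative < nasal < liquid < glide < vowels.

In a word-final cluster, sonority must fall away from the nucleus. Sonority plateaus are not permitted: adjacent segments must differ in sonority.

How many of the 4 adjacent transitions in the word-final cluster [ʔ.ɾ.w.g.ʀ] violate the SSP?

3

/ʔ/: plosive = 1.
/ɾ/: liquid = 5.
/w/: glide = 6.
/g/: plosive = 1.
/ʀ/: liquid = 5.
/ʔ/→/ɾ/: 1→5 (does not fall) — violation.
/ɾ/→/w/: 5→6 (does not fall) — violation.
/w/→/g/: 6→1 (falls) — ok.
/g/→/ʀ/: 1→5 (does not fall) — violation.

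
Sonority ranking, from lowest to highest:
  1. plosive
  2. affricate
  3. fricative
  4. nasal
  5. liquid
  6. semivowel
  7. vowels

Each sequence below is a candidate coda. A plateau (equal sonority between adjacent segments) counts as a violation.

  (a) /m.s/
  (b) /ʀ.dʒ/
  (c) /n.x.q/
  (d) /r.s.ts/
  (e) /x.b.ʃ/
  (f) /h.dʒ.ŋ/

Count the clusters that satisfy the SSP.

4

(a) 4-3 → obeys
(b) 5-2 → obeys
(c) 4-3-1 → obeys
(d) 5-3-2 → obeys
(e) 3-1-3 → violates
(f) 3-2-4 → violates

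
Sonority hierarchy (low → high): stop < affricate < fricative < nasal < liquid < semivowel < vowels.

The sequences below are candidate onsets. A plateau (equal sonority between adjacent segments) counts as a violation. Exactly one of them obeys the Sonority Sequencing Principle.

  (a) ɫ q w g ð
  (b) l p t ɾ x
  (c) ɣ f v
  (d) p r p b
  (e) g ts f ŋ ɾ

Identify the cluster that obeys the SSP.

e

(a) 5-1-6-1-3 → violates
(b) 5-1-1-5-3 → violates
(c) 3-3-3 → violates
(d) 1-5-1-1 → violates
(e) 1-2-3-4-5 → obeys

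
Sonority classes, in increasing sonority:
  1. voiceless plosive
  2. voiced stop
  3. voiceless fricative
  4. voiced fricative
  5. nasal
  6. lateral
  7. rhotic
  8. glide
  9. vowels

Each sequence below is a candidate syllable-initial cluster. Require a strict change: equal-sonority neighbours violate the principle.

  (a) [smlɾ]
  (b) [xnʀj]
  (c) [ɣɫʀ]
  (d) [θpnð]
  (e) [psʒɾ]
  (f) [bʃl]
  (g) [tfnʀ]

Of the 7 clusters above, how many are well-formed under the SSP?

6

(a) sonority 3-5-6-7: well-formed.
(b) sonority 3-5-7-8: well-formed.
(c) sonority 4-6-7: well-formed.
(d) sonority 3-1-5-4: ill-formed.
(e) sonority 1-3-4-7: well-formed.
(f) sonority 2-3-6: well-formed.
(g) sonority 1-3-5-7: well-formed.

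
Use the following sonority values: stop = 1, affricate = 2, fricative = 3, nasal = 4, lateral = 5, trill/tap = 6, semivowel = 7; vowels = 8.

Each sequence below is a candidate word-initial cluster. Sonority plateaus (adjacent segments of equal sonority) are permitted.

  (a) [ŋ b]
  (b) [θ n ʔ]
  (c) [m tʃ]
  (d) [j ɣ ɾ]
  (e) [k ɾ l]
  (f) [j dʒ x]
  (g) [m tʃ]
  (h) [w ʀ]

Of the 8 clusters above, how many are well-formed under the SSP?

(a) [ŋ b]: profile 4-1 — violates.
(b) [θ n ʔ]: profile 3-4-1 — violates.
(c) [m tʃ]: profile 4-2 — violates.
(d) [j ɣ ɾ]: profile 7-3-6 — violates.
(e) [k ɾ l]: profile 1-6-5 — violates.
(f) [j dʒ x]: profile 7-2-3 — violates.
(g) [m tʃ]: profile 4-2 — violates.
(h) [w ʀ]: profile 7-6 — violates.

0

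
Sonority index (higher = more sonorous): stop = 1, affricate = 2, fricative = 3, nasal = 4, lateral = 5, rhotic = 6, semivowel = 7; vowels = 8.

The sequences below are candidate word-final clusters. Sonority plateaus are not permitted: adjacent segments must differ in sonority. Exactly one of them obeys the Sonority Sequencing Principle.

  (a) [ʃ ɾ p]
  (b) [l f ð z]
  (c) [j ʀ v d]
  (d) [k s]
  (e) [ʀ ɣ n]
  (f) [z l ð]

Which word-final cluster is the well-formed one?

(a) [ʃ ɾ p]: profile 3-6-1 — violates.
(b) [l f ð z]: profile 5-3-3-3 — violates.
(c) [j ʀ v d]: profile 7-6-3-1 — obeys.
(d) [k s]: profile 1-3 — violates.
(e) [ʀ ɣ n]: profile 6-3-4 — violates.
(f) [z l ð]: profile 3-5-3 — violates.

c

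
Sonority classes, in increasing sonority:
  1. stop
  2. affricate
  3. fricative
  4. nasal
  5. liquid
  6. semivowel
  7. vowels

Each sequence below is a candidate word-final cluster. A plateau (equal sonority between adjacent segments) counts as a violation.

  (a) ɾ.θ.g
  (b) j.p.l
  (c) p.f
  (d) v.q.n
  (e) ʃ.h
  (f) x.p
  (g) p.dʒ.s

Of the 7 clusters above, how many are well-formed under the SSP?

(a) ɾ.θ.g: profile 5-3-1 — obeys.
(b) j.p.l: profile 6-1-5 — violates.
(c) p.f: profile 1-3 — violates.
(d) v.q.n: profile 3-1-4 — violates.
(e) ʃ.h: profile 3-3 — violates.
(f) x.p: profile 3-1 — obeys.
(g) p.dʒ.s: profile 1-2-3 — violates.

2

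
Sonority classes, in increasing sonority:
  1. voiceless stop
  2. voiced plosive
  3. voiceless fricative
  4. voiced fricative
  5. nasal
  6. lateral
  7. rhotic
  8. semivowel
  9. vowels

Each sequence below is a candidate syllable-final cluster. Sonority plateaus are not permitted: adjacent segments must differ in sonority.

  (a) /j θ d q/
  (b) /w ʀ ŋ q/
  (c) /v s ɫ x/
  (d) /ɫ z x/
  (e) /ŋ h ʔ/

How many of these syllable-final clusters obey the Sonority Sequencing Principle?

(a) /j θ d q/: profile 8-3-2-1 — obeys.
(b) /w ʀ ŋ q/: profile 8-7-5-1 — obeys.
(c) /v s ɫ x/: profile 4-3-6-3 — violates.
(d) /ɫ z x/: profile 6-4-3 — obeys.
(e) /ŋ h ʔ/: profile 5-3-1 — obeys.

4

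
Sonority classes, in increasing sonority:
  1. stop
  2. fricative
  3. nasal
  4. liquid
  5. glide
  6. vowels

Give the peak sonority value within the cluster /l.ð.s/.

/l/: liquid = 4.
/ð/: fricative = 2.
/s/: fricative = 2.
The maximum is 4.

4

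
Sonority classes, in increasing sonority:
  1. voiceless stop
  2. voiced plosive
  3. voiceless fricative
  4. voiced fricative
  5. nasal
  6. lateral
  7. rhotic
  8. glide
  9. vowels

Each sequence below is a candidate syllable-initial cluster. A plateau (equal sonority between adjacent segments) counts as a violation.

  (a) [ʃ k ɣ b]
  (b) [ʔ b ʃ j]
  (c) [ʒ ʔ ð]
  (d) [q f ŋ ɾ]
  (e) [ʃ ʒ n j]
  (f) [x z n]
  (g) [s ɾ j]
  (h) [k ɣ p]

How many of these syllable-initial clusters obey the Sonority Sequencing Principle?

(a) [ʃ k ɣ b]: profile 3-1-4-2 — violates.
(b) [ʔ b ʃ j]: profile 1-2-3-8 — obeys.
(c) [ʒ ʔ ð]: profile 4-1-4 — violates.
(d) [q f ŋ ɾ]: profile 1-3-5-7 — obeys.
(e) [ʃ ʒ n j]: profile 3-4-5-8 — obeys.
(f) [x z n]: profile 3-4-5 — obeys.
(g) [s ɾ j]: profile 3-7-8 — obeys.
(h) [k ɣ p]: profile 1-4-1 — violates.

5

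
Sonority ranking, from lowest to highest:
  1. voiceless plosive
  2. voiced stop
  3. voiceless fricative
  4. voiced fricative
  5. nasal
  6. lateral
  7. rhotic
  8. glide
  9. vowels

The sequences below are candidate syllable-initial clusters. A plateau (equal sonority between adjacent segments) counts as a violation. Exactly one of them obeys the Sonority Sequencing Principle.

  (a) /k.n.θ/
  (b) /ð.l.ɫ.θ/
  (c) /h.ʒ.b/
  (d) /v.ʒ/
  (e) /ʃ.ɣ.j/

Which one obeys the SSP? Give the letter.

(a) sonority 1-5-3: ill-formed.
(b) sonority 4-6-6-3: ill-formed.
(c) sonority 3-4-2: ill-formed.
(d) sonority 4-4: ill-formed.
(e) sonority 3-4-8: well-formed.

e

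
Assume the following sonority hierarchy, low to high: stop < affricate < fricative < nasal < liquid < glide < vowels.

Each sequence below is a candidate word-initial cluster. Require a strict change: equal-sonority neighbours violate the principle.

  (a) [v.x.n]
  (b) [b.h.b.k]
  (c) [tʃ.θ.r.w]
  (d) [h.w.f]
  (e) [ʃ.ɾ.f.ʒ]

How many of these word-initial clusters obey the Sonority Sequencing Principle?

(a) sonority 3-3-4: ill-formed.
(b) sonority 1-3-1-1: ill-formed.
(c) sonority 2-3-5-6: well-formed.
(d) sonority 3-6-3: ill-formed.
(e) sonority 3-5-3-3: ill-formed.

1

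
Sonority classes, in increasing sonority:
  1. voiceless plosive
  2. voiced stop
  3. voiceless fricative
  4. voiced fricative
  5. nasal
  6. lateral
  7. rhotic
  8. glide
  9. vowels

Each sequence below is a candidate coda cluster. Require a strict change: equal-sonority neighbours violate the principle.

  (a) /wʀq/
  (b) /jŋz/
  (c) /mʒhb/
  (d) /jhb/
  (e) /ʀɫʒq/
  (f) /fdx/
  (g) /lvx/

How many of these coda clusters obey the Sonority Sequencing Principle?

6

(a) /wʀq/: profile 8-7-1 — obeys.
(b) /jŋz/: profile 8-5-4 — obeys.
(c) /mʒhb/: profile 5-4-3-2 — obeys.
(d) /jhb/: profile 8-3-2 — obeys.
(e) /ʀɫʒq/: profile 7-6-4-1 — obeys.
(f) /fdx/: profile 3-2-3 — violates.
(g) /lvx/: profile 6-4-3 — obeys.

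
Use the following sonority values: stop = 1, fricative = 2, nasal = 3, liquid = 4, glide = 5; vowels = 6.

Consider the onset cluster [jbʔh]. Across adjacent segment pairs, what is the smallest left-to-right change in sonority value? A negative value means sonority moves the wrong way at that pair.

/j/ is a glide (sonority 5).
/b/ is a stop (sonority 1).
/ʔ/ is a stop (sonority 1).
/h/ is a fricative (sonority 2).
/j/→/b/: change -4.
/b/→/ʔ/: change +0.
/ʔ/→/h/: change +1.
Minimum = -4.

-4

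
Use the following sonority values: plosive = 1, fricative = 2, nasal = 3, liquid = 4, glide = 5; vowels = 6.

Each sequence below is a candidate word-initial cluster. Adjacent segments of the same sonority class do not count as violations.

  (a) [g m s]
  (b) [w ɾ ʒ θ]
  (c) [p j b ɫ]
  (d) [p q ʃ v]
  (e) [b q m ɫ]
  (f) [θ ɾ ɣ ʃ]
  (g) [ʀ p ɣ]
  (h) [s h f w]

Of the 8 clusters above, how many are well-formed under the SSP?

3

(a) sonority 1-3-2: ill-formed.
(b) sonority 5-4-2-2: ill-formed.
(c) sonority 1-5-1-4: ill-formed.
(d) sonority 1-1-2-2: well-formed.
(e) sonority 1-1-3-4: well-formed.
(f) sonority 2-4-2-2: ill-formed.
(g) sonority 4-1-2: ill-formed.
(h) sonority 2-2-2-5: well-formed.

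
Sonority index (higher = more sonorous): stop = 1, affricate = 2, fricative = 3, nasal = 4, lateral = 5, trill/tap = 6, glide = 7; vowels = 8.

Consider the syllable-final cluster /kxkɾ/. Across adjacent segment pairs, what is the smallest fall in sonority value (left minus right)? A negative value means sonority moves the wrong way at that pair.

/k/ is a stop (sonority 1).
/x/ is a fricative (sonority 3).
/k/ is a stop (sonority 1).
/ɾ/ is a trill/tap (sonority 6).
/k/→/x/: change -2.
/x/→/k/: change +2.
/k/→/ɾ/: change -5.
Minimum = -5.

-5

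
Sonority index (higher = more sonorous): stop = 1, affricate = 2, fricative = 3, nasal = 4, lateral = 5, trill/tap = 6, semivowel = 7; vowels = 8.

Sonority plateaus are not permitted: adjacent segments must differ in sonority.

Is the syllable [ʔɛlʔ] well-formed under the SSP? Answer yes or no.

yes

Onset: /ʔ/ is a stop (sonority 1); then the nucleus /ɛ/ (sonority 8).
Onset profile 1-8 — rises to the nucleus.
Coda: /l/ is a lateral (sonority 5), /ʔ/ is a stop (sonority 1).
Coda profile 8-5-1 — falls from the nucleus.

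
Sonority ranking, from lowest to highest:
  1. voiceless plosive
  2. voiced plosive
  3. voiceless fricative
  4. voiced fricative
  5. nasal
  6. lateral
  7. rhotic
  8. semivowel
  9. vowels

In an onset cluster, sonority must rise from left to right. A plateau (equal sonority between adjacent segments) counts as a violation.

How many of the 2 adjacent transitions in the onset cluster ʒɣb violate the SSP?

/ʒ/ — voiced fricative, sonority 4.
/ɣ/ — voiced fricative, sonority 4.
/b/ — voiced plosive, sonority 2.
/ʒ/→/ɣ/: 4→4 (plateau) — violation.
/ɣ/→/b/: 4→2 (does not rise) — violation.

2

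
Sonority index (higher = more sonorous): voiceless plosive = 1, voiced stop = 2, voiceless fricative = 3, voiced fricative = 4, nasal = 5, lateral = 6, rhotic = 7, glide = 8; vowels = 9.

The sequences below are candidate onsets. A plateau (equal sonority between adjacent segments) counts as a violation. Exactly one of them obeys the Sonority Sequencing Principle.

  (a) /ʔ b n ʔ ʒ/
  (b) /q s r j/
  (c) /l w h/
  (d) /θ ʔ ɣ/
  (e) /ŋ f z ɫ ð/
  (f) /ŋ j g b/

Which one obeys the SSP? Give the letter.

(a) sonority 1-2-5-1-4: ill-formed.
(b) sonority 1-3-7-8: well-formed.
(c) sonority 6-8-3: ill-formed.
(d) sonority 3-1-4: ill-formed.
(e) sonority 5-3-4-6-4: ill-formed.
(f) sonority 5-8-2-2: ill-formed.

b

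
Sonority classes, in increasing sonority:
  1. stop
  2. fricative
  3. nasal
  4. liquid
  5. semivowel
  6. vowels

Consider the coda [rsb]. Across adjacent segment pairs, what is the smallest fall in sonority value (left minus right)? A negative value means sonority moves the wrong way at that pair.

1

/r/ is a liquid (sonority 4).
/s/ is a fricative (sonority 2).
/b/ is a stop (sonority 1).
/r/→/s/: change +2.
/s/→/b/: change +1.
Minimum = 1.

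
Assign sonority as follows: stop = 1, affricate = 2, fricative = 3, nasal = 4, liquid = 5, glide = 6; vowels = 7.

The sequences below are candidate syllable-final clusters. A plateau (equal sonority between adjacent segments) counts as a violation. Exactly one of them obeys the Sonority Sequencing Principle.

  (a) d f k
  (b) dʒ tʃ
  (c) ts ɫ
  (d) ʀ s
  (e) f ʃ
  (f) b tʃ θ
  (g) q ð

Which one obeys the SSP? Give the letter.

(a) sonority 1-3-1: ill-formed.
(b) sonority 2-2: ill-formed.
(c) sonority 2-5: ill-formed.
(d) sonority 5-3: well-formed.
(e) sonority 3-3: ill-formed.
(f) sonority 1-2-3: ill-formed.
(g) sonority 1-3: ill-formed.

d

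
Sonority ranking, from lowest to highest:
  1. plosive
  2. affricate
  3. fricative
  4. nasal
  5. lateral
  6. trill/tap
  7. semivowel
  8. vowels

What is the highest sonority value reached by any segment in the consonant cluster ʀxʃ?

/ʀ/: trill/tap = 6.
/x/: fricative = 3.
/ʃ/: fricative = 3.
The maximum is 6.

6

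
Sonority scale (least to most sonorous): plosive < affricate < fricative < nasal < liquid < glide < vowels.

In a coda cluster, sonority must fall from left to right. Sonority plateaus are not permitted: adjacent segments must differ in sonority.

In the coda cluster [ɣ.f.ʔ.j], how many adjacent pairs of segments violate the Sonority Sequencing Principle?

/ɣ/ is a fricative (sonority 3).
/f/ is a fricative (sonority 3).
/ʔ/ is a plosive (sonority 1).
/j/ is a glide (sonority 6).
/ɣ/→/f/: 3→3 (plateau) — violation.
/f/→/ʔ/: 3→1 (falls) — ok.
/ʔ/→/j/: 1→6 (does not fall) — violation.

2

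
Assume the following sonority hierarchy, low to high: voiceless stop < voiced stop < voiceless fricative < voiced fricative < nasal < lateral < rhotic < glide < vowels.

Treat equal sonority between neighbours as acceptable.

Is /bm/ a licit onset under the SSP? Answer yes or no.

/b/ is a voiced stop (sonority 2).
/m/ is a nasal (sonority 5).
The profile 2-5 strictly rises, so the onset satisfies the SSP.

yes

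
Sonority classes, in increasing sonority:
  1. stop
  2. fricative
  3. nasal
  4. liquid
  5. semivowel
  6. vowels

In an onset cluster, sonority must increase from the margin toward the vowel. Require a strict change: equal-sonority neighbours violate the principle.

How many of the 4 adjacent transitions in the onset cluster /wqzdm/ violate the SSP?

2

/w/ is a semivowel (sonority 5).
/q/ is a stop (sonority 1).
/z/ is a fricative (sonority 2).
/d/ is a stop (sonority 1).
/m/ is a nasal (sonority 3).
/w/→/q/: 5→1 (does not rise) — violation.
/q/→/z/: 1→2 (rises) — ok.
/z/→/d/: 2→1 (does not rise) — violation.
/d/→/m/: 1→3 (rises) — ok.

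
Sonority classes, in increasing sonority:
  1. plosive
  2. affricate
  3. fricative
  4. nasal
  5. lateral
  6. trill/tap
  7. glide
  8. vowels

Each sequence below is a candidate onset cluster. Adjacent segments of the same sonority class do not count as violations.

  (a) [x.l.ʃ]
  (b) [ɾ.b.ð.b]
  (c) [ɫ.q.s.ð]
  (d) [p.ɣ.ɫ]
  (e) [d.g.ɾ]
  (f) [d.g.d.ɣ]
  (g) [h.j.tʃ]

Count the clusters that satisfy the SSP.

(a) sonority 3-5-3: ill-formed.
(b) sonority 6-1-3-1: ill-formed.
(c) sonority 5-1-3-3: ill-formed.
(d) sonority 1-3-5: well-formed.
(e) sonority 1-1-6: well-formed.
(f) sonority 1-1-1-3: well-formed.
(g) sonority 3-7-2: ill-formed.

3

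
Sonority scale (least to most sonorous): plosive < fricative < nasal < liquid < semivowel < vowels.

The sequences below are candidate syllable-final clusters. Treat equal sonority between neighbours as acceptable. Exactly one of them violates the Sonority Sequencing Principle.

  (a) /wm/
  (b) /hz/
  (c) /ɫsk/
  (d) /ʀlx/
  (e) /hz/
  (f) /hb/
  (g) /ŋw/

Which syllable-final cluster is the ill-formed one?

g

(a) /wm/: profile 5-3 — obeys.
(b) /hz/: profile 2-2 — obeys.
(c) /ɫsk/: profile 4-2-1 — obeys.
(d) /ʀlx/: profile 4-4-2 — obeys.
(e) /hz/: profile 2-2 — obeys.
(f) /hb/: profile 2-1 — obeys.
(g) /ŋw/: profile 3-5 — violates.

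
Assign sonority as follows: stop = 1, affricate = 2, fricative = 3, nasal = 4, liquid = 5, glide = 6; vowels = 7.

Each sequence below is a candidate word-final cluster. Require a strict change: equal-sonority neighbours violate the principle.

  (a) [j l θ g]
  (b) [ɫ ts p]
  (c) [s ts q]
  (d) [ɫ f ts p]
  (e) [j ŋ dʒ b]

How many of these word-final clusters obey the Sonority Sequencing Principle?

5

(a) sonority 6-5-3-1: well-formed.
(b) sonority 5-2-1: well-formed.
(c) sonority 3-2-1: well-formed.
(d) sonority 5-3-2-1: well-formed.
(e) sonority 6-4-2-1: well-formed.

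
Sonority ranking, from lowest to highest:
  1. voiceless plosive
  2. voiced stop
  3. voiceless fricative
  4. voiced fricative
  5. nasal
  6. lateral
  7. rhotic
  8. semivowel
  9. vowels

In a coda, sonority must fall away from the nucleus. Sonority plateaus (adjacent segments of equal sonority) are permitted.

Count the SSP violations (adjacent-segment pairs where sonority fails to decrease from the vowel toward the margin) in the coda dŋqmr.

3

/d/: voiced stop = 2.
/ŋ/: nasal = 5.
/q/: voiceless plosive = 1.
/m/: nasal = 5.
/r/: rhotic = 7.
/d/→/ŋ/: 2→5 (does not fall) — violation.
/ŋ/→/q/: 5→1 (falls) — ok.
/q/→/m/: 1→5 (does not fall) — violation.
/m/→/r/: 5→7 (does not fall) — violation.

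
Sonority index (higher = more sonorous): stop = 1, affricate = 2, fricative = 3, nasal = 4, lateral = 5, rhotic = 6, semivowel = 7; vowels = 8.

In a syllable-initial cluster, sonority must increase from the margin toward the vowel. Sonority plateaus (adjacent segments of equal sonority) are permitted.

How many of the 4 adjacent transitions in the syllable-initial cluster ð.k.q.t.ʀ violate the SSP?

1

/ð/ — fricative, sonority 3.
/k/ — stop, sonority 1.
/q/ — stop, sonority 1.
/t/ — stop, sonority 1.
/ʀ/ — rhotic, sonority 6.
/ð/→/k/: 3→1 (does not rise) — violation.
/k/→/q/: 1→1 (plateau, allowed) — ok.
/q/→/t/: 1→1 (plateau, allowed) — ok.
/t/→/ʀ/: 1→6 (rises) — ok.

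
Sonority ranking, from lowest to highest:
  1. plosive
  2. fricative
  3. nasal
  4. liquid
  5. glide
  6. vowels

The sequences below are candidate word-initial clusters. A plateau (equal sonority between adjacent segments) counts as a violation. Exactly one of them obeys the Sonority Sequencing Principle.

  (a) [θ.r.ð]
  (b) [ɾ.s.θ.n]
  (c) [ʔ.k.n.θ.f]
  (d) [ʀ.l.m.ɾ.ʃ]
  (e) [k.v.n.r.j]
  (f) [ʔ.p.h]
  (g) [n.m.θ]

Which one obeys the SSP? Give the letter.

(a) sonority 2-4-2: ill-formed.
(b) sonority 4-2-2-3: ill-formed.
(c) sonority 1-1-3-2-2: ill-formed.
(d) sonority 4-4-3-4-2: ill-formed.
(e) sonority 1-2-3-4-5: well-formed.
(f) sonority 1-1-2: ill-formed.
(g) sonority 3-3-2: ill-formed.

e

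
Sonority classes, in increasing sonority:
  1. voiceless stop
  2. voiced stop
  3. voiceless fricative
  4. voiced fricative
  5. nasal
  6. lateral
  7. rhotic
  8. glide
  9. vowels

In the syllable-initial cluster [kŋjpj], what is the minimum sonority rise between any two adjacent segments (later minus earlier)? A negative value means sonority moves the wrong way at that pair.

-7

/k/ — voiceless stop, sonority 1.
/ŋ/ — nasal, sonority 5.
/j/ — glide, sonority 8.
/p/ — voiceless stop, sonority 1.
/j/ — glide, sonority 8.
/k/→/ŋ/: change +4.
/ŋ/→/j/: change +3.
/j/→/p/: change -7.
/p/→/j/: change +7.
Minimum = -7.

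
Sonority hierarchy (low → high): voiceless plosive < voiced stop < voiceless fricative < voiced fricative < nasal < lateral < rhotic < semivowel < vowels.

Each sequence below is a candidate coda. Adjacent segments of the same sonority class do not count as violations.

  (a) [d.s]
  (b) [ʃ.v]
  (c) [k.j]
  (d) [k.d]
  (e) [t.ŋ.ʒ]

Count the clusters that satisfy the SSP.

0

(a) sonority 2-3: ill-formed.
(b) sonority 3-4: ill-formed.
(c) sonority 1-8: ill-formed.
(d) sonority 1-2: ill-formed.
(e) sonority 1-5-4: ill-formed.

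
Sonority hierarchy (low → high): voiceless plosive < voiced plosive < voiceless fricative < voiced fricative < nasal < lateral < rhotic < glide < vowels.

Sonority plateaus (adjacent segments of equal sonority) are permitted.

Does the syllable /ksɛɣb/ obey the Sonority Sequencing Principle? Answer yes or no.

yes

Onset: /k/ is a voiceless plosive (sonority 1), /s/ is a voiceless fricative (sonority 3); then the nucleus /ɛ/ (sonority 9).
Onset profile 1-3-9 — rises to the nucleus.
Coda: /ɣ/ is a voiced fricative (sonority 4), /b/ is a voiced plosive (sonority 2).
Coda profile 9-4-2 — falls from the nucleus.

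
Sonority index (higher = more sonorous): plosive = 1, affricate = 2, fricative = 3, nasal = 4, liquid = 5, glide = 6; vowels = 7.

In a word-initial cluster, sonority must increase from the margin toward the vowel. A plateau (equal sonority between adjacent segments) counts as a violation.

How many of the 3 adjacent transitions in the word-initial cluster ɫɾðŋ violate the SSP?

2

/ɫ/ — liquid, sonority 5.
/ɾ/ — liquid, sonority 5.
/ð/ — fricative, sonority 3.
/ŋ/ — nasal, sonority 4.
/ɫ/→/ɾ/: 5→5 (plateau) — violation.
/ɾ/→/ð/: 5→3 (does not rise) — violation.
/ð/→/ŋ/: 3→4 (rises) — ok.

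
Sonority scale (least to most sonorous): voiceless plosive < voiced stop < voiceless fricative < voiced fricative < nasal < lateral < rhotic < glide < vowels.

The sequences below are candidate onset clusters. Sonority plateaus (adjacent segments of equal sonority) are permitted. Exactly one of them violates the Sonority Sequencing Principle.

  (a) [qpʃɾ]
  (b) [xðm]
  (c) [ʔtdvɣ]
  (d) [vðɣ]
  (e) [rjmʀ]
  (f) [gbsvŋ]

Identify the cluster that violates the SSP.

e

(a) sonority 1-1-3-7: well-formed.
(b) sonority 3-4-5: well-formed.
(c) sonority 1-1-2-4-4: well-formed.
(d) sonority 4-4-4: well-formed.
(e) sonority 7-8-5-7: ill-formed.
(f) sonority 2-2-3-4-5: well-formed.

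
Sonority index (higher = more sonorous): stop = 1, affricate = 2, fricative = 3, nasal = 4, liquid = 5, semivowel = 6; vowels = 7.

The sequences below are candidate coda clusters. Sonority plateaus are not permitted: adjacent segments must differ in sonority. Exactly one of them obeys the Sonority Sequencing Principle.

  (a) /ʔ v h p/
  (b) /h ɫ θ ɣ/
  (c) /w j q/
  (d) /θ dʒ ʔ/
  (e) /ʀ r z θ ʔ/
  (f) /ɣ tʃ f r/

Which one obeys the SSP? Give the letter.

d

(a) 1-3-3-1 → violates
(b) 3-5-3-3 → violates
(c) 6-6-1 → violates
(d) 3-2-1 → obeys
(e) 5-5-3-3-1 → violates
(f) 3-2-3-5 → violates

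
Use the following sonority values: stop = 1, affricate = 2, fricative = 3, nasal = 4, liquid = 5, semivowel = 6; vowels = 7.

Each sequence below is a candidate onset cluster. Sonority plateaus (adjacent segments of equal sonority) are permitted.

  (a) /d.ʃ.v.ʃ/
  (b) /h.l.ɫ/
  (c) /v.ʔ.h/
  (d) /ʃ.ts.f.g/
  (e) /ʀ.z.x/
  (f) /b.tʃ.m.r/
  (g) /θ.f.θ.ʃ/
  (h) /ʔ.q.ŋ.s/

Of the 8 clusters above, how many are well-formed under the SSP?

4

(a) /d.ʃ.v.ʃ/: profile 1-3-3-3 — obeys.
(b) /h.l.ɫ/: profile 3-5-5 — obeys.
(c) /v.ʔ.h/: profile 3-1-3 — violates.
(d) /ʃ.ts.f.g/: profile 3-2-3-1 — violates.
(e) /ʀ.z.x/: profile 5-3-3 — violates.
(f) /b.tʃ.m.r/: profile 1-2-4-5 — obeys.
(g) /θ.f.θ.ʃ/: profile 3-3-3-3 — obeys.
(h) /ʔ.q.ŋ.s/: profile 1-1-4-3 — violates.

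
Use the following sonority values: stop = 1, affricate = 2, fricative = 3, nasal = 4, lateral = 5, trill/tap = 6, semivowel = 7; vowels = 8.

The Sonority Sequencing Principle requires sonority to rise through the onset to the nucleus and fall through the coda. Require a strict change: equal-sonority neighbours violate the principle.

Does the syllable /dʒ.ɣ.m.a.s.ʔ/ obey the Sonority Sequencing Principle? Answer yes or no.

Onset: /dʒ/ is an affricate (sonority 2), /ɣ/ is a fricative (sonority 3), /m/ is a nasal (sonority 4); then the nucleus /a/ (sonority 8).
Onset profile 2-3-4-8 — rises to the nucleus.
Coda: /s/ is a fricative (sonority 3), /ʔ/ is a stop (sonority 1).
Coda profile 8-3-1 — falls from the nucleus.

yes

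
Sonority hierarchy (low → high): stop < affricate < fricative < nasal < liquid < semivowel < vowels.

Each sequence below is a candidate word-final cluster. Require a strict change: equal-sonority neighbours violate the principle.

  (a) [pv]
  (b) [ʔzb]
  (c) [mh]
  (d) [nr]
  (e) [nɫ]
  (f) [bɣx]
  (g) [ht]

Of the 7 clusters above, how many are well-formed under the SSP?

2

(a) [pv]: profile 1-3 — violates.
(b) [ʔzb]: profile 1-3-1 — violates.
(c) [mh]: profile 4-3 — obeys.
(d) [nr]: profile 4-5 — violates.
(e) [nɫ]: profile 4-5 — violates.
(f) [bɣx]: profile 1-3-3 — violates.
(g) [ht]: profile 3-1 — obeys.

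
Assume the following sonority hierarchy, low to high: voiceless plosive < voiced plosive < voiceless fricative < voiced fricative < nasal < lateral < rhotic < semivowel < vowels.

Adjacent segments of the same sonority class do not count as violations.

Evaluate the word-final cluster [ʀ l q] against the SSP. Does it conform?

/ʀ/ is a rhotic (sonority 7).
/l/ is a lateral (sonority 6).
/q/ is a voiceless plosive (sonority 1).
The profile 7-6-1 strictly falls, so the word-final cluster satisfies the SSP.

yes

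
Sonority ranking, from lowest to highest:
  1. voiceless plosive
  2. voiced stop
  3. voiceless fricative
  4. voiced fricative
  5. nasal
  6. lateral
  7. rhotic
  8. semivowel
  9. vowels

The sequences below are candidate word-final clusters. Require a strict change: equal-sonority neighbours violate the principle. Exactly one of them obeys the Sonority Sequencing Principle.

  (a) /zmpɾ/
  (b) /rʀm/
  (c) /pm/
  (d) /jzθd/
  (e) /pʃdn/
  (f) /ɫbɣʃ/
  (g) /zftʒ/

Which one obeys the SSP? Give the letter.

d

(a) /zmpɾ/: profile 4-5-1-7 — violates.
(b) /rʀm/: profile 7-7-5 — violates.
(c) /pm/: profile 1-5 — violates.
(d) /jzθd/: profile 8-4-3-2 — obeys.
(e) /pʃdn/: profile 1-3-2-5 — violates.
(f) /ɫbɣʃ/: profile 6-2-4-3 — violates.
(g) /zftʒ/: profile 4-3-1-4 — violates.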